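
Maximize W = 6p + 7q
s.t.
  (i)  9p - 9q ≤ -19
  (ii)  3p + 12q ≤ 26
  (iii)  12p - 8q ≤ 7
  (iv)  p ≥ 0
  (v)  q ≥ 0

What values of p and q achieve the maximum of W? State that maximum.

p = 2/45, q = 97/45, maximum W = 691/45

Vertices and W = 6p + 7q:
  (2/45, 97/45) → W = 691/45
  (0, 19/9) → W = 133/9
  (0, 13/6) → W = 91/6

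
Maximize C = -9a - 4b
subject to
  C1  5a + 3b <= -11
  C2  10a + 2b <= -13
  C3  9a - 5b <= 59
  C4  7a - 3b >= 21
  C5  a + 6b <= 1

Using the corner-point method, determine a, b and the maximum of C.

a = -9, b = -28, maximum C = 193

Vertices and C = -9a - 4b:
  (53/68, -707/68) → C = 2351/68
  (3/44, -301/44) → C = 107/4
  (-9, -28) → C = 193

At the optimal vertex, 9a - 5b = 59 and 7a - 3b = 21.
Solving simultaneously gives a = -9, b = -28.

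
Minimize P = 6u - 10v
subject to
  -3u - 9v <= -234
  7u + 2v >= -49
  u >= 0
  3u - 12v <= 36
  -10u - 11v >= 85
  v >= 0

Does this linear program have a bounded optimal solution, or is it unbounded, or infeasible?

infeasible

The boundaries -3u - 9v = -234 and u = 0 meet at (0, 26), but that point violates -10u - 11v ≥ 85. Every candidate vertex is excluded by some other constraint, so the feasible region is empty.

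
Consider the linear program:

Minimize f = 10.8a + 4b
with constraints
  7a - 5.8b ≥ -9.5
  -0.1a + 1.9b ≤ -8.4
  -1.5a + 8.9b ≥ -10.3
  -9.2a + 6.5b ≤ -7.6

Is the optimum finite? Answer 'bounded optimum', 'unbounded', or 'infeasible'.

The boundaries 7a - 5.8b = -9.5 and -9.2a + 6.5b = -7.6 meet at (10583/786, 7030/393), but that point violates -0.1a + 1.9b ≤ -8.4. Every candidate vertex is excluded by some other constraint, so the feasible region is empty.

infeasible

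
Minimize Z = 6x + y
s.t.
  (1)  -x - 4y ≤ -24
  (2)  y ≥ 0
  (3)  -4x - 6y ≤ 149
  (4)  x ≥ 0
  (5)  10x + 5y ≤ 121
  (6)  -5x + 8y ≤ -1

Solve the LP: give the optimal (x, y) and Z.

x = 7, y = 17/4, minimum Z = 185/4

The optimum lies where -x - 4y = -24 and -5x + 8y = -1.
Solving simultaneously gives x = 7, y = 17/4.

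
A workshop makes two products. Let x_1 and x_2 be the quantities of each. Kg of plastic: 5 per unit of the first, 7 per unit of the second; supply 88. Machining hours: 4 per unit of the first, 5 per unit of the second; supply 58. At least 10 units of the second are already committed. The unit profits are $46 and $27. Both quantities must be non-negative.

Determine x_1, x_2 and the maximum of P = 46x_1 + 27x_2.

x_1 = 2, x_2 = 10, maximum P = 362

Vertices and P = 46x_1 + 27x_2:
  (0, 58/5) → P = 1566/5
  (0, 10) → P = 270
  (2, 10) → P = 362

The binding constraints are 4x_1 + 5x_2 = 58 and x_2 = 10.
Solving simultaneously gives x_1 = 2, x_2 = 10.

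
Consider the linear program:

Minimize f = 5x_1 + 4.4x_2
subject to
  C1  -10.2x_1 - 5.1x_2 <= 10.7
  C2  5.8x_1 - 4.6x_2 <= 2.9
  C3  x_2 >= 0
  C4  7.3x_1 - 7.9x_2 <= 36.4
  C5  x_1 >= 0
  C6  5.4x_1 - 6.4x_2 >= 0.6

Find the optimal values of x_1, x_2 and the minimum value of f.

Feasible corners and f = 5x_1 + 4.4x_2:
  (1/2, 0) → f = 5/2
  (395/307, 609/614) → f = 16574/1535
  (1/9, 0) → f = 5/9

The optimum lies where x_2 = 0 and 5.4x_1 - 6.4x_2 = 0.6.
Solving simultaneously gives x_1 = 1/9, x_2 = 0.

x_1 = 1/9, x_2 = 0, minimum f = 5/9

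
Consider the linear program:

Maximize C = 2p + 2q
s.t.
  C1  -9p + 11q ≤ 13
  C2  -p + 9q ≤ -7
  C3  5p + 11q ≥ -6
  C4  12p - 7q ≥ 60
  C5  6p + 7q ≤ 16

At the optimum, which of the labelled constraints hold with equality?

C3 and C5

Vertices and C = 2p + 2q:
  (618/167, -372/167) → C = 492/167
  (218/31, -116/31) → C = 204/31
  (38/9, -4/3) → C = 52/9

The maximum is at (218/31, -116/31). Substituting into each constraint, equality holds for C3 and C5; the remaining constraints have slack.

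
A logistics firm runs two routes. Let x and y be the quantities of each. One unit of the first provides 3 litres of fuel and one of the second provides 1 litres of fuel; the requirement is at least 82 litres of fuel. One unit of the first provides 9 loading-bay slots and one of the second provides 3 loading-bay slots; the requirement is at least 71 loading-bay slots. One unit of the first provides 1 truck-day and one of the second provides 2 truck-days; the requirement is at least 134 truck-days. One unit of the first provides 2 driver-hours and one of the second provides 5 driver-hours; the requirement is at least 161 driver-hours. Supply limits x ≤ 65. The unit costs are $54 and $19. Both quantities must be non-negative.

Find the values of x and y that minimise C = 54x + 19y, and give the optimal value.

x = 6, y = 64, minimum C = 1540

Vertices and C = 54x + 19y:
  (0, 82) → C = 1558
  (6, 64) → C = 1540
  (65, 69/2) → C = 8331/2
The feasible region is unbounded (it extends along (0, 1)), but C strictly increases along every unbounded feasible direction, so there is no improving ray and the minimum is attained at a vertex.

At the optimal vertex, 3x + y = 82 and x + 2y = 134.
Solving simultaneously gives x = 6, y = 64.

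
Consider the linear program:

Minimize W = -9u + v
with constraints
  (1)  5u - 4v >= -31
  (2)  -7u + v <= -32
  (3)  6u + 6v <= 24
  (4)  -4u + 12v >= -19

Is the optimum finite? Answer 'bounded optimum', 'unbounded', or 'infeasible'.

infeasible

The boundaries 5u - 4v = -31 and -7u + v = -32 meet at (159/23, 377/23), but that point violates 6u + 6v ≤ 24. Every candidate vertex is excluded by some other constraint, so the feasible region is empty.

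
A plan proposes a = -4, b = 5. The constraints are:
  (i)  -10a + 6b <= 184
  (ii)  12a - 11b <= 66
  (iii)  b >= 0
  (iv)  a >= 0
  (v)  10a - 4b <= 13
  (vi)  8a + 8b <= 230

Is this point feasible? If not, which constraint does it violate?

not feasible — violates (iv)

Constraint (iv): a = -4, which is not ≥ 0. All other constraints are satisfied.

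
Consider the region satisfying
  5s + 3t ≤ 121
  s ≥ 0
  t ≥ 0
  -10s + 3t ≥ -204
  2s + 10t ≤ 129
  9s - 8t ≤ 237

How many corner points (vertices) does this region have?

5

The feasible vertices (each the meet of two boundaries and inside every other half-plane) are:
  (65/3, 38/9)
  (823/44, 403/44)
  (0, 0)
  (0, 129/10)
  (102/5, 0)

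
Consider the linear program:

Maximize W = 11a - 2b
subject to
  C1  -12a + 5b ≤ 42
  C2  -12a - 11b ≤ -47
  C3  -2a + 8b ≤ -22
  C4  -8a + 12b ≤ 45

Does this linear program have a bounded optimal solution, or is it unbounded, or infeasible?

From the feasible point (309/59, -85/59), moving in the direction (8, 2) keeps every constraint satisfied while W increases without bound.

unbounded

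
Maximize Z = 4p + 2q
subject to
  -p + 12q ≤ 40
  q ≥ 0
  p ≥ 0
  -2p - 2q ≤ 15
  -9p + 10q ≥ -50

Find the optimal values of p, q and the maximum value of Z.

Vertices and Z = 4p + 2q:
  (0, 10/3) → Z = 20/3
  (500/49, 205/49) → Z = 2410/49
  (0, 0) → Z = 0
  (50/9, 0) → Z = 200/9

p = 500/49, q = 205/49, maximum Z = 2410/49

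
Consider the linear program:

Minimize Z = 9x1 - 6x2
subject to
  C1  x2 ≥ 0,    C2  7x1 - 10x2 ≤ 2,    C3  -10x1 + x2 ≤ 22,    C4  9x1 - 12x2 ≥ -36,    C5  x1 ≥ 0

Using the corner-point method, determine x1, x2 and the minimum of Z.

x1 = 0, x2 = 3, minimum Z = -18

Vertices and Z = 9x1 - 6x2:
  (2/7, 0) → Z = 18/7
  (0, 0) → Z = 0
  (0, 3) → Z = -18
The feasible region is unbounded (it extends along (10, 7), (4, 3)), but Z strictly increases along every unbounded feasible direction, so there is no improving ray and the minimum is attained at a vertex.

The binding constraints are 9x1 - 12x2 = -36 and x1 = 0.
Solving simultaneously gives x1 = 0, x2 = 3.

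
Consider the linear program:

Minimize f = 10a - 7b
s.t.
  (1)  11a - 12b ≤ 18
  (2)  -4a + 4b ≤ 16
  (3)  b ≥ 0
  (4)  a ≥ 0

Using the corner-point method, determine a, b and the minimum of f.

Vertices and f = 10a - 7b:
  (18/11, 0) → f = 180/11
  (0, 4) → f = -28
  (0, 0) → f = 0
The feasible region is unbounded (it extends along (1, 1), (12, 11)), but f strictly increases along every unbounded feasible direction, so there is no improving ray and the minimum is attained at a vertex.

The binding constraints are -4a + 4b = 16 and a = 0.
Solving simultaneously gives a = 0, b = 4.

a = 0, b = 4, minimum f = -28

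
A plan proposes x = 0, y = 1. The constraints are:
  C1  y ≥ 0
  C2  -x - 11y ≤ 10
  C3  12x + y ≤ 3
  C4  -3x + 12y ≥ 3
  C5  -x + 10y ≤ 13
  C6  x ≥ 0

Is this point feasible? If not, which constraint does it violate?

feasible

C1: 1 ≥ 0 ✓
C2: -11 ≤ 10 ✓
C3: 1 ≤ 3 ✓
C4: 12 ≥ 3 ✓
C5: 10 ≤ 13 ✓
C6: 0 ≥ 0 ✓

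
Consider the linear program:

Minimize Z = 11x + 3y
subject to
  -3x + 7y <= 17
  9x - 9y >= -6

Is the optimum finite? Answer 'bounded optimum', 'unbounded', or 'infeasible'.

unbounded

From the feasible point (37/12, 15/4), moving in the direction (-9, -9) keeps every constraint satisfied while Z decreases without bound.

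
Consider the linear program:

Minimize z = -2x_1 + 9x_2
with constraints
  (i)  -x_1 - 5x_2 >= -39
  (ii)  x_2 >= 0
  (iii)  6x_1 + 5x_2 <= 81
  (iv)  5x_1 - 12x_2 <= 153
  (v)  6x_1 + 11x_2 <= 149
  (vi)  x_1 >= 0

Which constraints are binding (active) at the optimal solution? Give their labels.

Extreme points and z = -2x_1 + 9x_2:
  (42/5, 153/25) → z = 957/25
  (0, 39/5) → z = 351/5
  (27/2, 0) → z = -27
  (0, 0) → z = 0

The minimum is at (27/2, 0). Substituting into each constraint, equality holds for (ii) and (iii); the remaining constraints have slack.

(ii) and (iii)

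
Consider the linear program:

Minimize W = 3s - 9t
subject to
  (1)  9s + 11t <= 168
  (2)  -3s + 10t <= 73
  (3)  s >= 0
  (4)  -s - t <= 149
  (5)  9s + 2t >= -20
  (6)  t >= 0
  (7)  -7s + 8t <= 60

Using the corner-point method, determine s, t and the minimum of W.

s = 0, t = 73/10, minimum W = -657/10

Feasible corners and W = 3s - 9t:
  (877/123, 387/41) → W = -2606/41
  (56/3, 0) → W = 56
  (0, 73/10) → W = -657/10
  (0, 0) → W = 0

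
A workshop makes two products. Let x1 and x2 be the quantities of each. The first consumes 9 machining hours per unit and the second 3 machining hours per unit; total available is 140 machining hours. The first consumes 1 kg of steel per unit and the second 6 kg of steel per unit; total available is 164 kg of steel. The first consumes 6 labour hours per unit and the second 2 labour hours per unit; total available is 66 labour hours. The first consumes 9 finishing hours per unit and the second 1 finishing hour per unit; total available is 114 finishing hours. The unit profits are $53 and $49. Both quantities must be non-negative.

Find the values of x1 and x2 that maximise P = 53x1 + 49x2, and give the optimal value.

Vertices and P = 53x1 + 49x2:
  (0, 0) → P = 0
  (0, 82/3) → P = 4018/3
  (11, 0) → P = 583
  (2, 27) → P = 1429

x1 = 2, x2 = 27, maximum P = 1429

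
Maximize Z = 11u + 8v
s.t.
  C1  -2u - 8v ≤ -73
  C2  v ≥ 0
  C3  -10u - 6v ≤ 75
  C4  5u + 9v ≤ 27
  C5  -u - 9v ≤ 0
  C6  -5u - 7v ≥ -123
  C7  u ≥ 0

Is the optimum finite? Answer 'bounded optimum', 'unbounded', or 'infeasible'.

The boundaries -2u - 8v = -73 and -5u - 7v = -123 meet at (473/26, 119/26), but that point violates 5u + 9v ≤ 27. Every candidate vertex is excluded by some other constraint, so the feasible region is empty.

infeasible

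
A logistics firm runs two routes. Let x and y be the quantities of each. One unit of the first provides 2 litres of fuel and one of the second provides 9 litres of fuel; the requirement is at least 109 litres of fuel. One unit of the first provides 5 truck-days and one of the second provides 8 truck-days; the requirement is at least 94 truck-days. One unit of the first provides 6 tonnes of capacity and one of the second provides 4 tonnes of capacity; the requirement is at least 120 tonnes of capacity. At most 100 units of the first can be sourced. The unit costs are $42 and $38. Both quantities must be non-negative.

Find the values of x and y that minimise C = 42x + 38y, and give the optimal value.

x = 14, y = 9, minimum C = 930

Feasible corners and C = 42x + 38y:
  (0, 30) → C = 1140
  (109/2, 0) → C = 2289
  (100, 0) → C = 4200
  (14, 9) → C = 930
The feasible region is unbounded (it extends along (0, 1)), but C strictly increases along every unbounded feasible direction, so there is no improving ray and the minimum is attained at a vertex.

The binding constraints are 2x + 9y = 109 and 6x + 4y = 120.
Solving simultaneously gives x = 14, y = 9.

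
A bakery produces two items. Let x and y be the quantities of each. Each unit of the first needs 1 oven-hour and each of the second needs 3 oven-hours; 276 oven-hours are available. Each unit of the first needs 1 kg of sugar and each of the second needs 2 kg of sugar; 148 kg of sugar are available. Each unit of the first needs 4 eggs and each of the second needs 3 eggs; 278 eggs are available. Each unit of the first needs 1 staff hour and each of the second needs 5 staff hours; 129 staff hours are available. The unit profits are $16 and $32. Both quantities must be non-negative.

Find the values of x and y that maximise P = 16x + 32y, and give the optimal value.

x = 59, y = 14, maximum P = 1392

Extreme points and P = 16x + 32y:
  (0, 0) → P = 0
  (0, 129/5) → P = 4128/5
  (139/2, 0) → P = 1112
  (59, 14) → P = 1392

The optimum lies where 4x + 3y = 278 and x + 5y = 129.
Solving simultaneously gives x = 59, y = 14.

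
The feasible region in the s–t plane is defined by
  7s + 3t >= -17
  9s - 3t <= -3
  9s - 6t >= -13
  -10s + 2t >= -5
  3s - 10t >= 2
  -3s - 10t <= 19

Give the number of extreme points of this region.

5

Intersecting each pair of boundary lines and keeping only the points that satisfy every inequality leaves:
  (-47/23, -62/69)
  (-113/61, -82/61)
  (-4/9, -1/3)
  (-29/33, -18/11)
  (-71/36, -19/24)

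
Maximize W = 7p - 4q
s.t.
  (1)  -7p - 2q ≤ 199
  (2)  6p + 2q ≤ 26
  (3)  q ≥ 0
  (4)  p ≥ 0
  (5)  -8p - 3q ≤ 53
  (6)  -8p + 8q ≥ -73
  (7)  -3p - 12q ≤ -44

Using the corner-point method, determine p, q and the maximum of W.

Feasible corners and W = 7p - 4q:
  (0, 13) → W = -52
  (112/33, 31/11) → W = 412/33
  (0, 11/3) → W = -44/3

The binding constraints are 6p + 2q = 26 and -3p - 12q = -44.
Solving simultaneously gives p = 112/33, q = 31/11.

p = 112/33, q = 31/11, maximum W = 412/33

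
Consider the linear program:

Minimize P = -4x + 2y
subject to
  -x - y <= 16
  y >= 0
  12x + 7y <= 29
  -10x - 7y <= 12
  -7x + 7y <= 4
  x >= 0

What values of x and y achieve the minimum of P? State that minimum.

x = 29/12, y = 0, minimum P = -29/3

Extreme points and P = -4x + 2y:
  (29/12, 0) → P = -29/3
  (0, 0) → P = 0
  (25/19, 251/133) → P = -198/133
  (0, 4/7) → P = 8/7

The binding constraints are y = 0 and 12x + 7y = 29.
Solving simultaneously gives x = 29/12, y = 0.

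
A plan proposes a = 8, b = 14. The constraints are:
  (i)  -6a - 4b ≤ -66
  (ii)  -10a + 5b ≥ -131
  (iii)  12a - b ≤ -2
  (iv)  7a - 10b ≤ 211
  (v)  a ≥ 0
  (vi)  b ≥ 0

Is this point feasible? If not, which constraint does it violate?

not feasible — violates (iii)

Constraint (iii): 12a - b = 82, which is not ≤ -2. All other constraints are satisfied.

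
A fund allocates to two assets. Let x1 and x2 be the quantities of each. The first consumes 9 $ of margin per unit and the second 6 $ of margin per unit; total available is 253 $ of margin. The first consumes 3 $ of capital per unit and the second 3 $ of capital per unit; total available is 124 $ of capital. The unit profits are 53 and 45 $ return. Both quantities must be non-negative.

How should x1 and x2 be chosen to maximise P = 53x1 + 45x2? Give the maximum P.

Corner points and P = 53x1 + 45x2:
  (0, 0) → P = 0
  (0, 124/3) → P = 1860
  (253/9, 0) → P = 13409/9
  (5/3, 119/3) → P = 5620/3

The optimum lies where 9x1 + 6x2 = 253 and 3x1 + 3x2 = 124.
Solving simultaneously gives x1 = 5/3, x2 = 119/3.

x1 = 5/3, x2 = 119/3, maximum P = 5620/3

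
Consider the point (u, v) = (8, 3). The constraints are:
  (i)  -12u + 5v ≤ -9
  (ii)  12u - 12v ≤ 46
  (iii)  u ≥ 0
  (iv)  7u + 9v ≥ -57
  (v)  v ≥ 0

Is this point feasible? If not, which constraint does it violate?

not feasible — violates (ii)

Constraint (ii): 12u - 12v = 60, which is not ≤ 46. All other constraints are satisfied.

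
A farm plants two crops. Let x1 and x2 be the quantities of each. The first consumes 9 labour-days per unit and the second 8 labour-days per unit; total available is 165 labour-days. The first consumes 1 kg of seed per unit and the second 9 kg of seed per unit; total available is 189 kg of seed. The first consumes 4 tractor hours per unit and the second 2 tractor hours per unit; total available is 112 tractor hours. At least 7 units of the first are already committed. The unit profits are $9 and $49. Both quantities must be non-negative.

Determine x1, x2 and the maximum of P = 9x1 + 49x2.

x1 = 7, x2 = 51/4, maximum P = 2751/4

Corner points and P = 9x1 + 49x2:
  (55/3, 0) → P = 165
  (7, 0) → P = 63
  (7, 51/4) → P = 2751/4

The binding constraints are 9x1 + 8x2 = 165 and x1 = 7.
Solving simultaneously gives x1 = 7, x2 = 51/4.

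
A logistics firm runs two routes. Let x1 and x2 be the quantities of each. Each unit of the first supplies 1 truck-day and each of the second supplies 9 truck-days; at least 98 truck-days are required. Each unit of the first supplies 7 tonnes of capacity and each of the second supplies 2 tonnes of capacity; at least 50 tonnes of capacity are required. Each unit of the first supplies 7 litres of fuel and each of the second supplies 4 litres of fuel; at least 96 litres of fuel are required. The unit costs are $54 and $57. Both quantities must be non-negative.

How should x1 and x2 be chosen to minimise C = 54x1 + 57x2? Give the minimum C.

x1 = 8, x2 = 10, minimum C = 1002

Corner points and C = 54x1 + 57x2:
  (0, 25) → C = 1425
  (98, 0) → C = 5292
  (8, 10) → C = 1002
  (4/7, 23) → C = 9393/7
The feasible region is unbounded (it extends along (0, 1), (1, 0)), but C strictly increases along every unbounded feasible direction, so there is no improving ray and the minimum is attained at a vertex.

At the optimal vertex, x1 + 9x2 = 98 and 7x1 + 4x2 = 96.
Solving simultaneously gives x1 = 8, x2 = 10.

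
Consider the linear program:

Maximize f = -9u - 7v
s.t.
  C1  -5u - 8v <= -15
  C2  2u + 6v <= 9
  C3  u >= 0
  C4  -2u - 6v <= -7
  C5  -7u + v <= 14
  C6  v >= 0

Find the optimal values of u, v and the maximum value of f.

u = 9/7, v = 15/14, maximum f = -267/14

Corner points and f = -9u - 7v:
  (9/7, 15/14) → f = -267/14
  (17/7, 5/14) → f = -341/14
  (9/2, 0) → f = -81/2
  (7/2, 0) → f = -63/2

At the optimal vertex, -5u - 8v = -15 and 2u + 6v = 9.
Solving simultaneously gives u = 9/7, v = 15/14.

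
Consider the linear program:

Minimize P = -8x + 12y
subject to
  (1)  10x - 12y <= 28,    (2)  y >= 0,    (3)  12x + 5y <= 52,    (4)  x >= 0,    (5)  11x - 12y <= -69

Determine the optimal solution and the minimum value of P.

x = 0, y = 23/4, minimum P = 69

Vertices and P = -8x + 12y:
  (0, 52/5) → P = 624/5
  (279/199, 1400/199) → P = 14568/199
  (0, 23/4) → P = 69

At the optimal vertex, x = 0 and 11x - 12y = -69.
Solving simultaneously gives x = 0, y = 23/4.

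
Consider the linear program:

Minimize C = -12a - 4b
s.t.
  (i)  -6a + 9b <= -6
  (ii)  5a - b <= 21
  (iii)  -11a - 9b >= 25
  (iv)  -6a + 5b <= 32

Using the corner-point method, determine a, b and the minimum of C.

Corner points and C = -12a - 4b:
  (-19/17, -24/17) → C = 324/17
  (-53/4, -19/2) → C = 197
  (41/14, -89/14) → C = -68/7
The feasible region is unbounded (it extends along (-1, -5), (-5, -6)), but C strictly increases along every unbounded feasible direction, so there is no improving ray and the minimum is attained at a vertex.

a = 41/14, b = -89/14, minimum C = -68/7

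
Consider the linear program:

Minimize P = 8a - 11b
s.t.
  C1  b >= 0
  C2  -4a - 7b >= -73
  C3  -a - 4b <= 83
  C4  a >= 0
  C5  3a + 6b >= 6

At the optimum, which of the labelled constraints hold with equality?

Feasible corners and P = 8a - 11b:
  (73/4, 0) → P = 146
  (2, 0) → P = 16
  (0, 73/7) → P = -803/7
  (0, 1) → P = -11

The minimum is at (0, 73/7). Substituting into each constraint, equality holds for C2 and C4; the remaining constraints have slack.

C2 and C4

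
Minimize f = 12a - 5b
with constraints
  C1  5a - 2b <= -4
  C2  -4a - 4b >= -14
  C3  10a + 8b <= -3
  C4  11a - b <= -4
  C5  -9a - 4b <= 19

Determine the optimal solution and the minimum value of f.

Vertices and f = 12a - 5b:
  (-19/30, 5/12) → f = -581/60
  (-27/19, -59/38) → f = -353/38
  (-35/8, 163/32) → f = -2495/32

At the optimal vertex, 10a + 8b = -3 and -9a - 4b = 19.
Solving simultaneously gives a = -35/8, b = 163/32.

a = -35/8, b = 163/32, minimum f = -2495/32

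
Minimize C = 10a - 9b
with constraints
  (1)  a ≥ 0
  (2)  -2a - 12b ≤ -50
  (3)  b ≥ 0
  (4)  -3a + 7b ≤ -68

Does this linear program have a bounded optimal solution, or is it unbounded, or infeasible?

bounded optimum

Vertices and C = 10a - 9b:
  (25, 0) → C = 250
  (583/25, 7/25) → C = 5767/25
The feasible region has finitely many vertices and no improving ray; the minimum is 5767/25 at (583/25, 7/25).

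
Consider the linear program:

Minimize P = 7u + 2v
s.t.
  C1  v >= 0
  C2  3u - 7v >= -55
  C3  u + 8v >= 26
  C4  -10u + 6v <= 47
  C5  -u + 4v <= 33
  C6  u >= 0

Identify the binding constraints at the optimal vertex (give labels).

C3 and C6

Vertices and P = 7u + 2v:
  (26, 0) → P = 182
  (1/52, 409/52) → P = 825/52
  (11/5, 44/5) → P = 33
  (0, 13/4) → P = 13/2
  (0, 47/6) → P = 47/3
The feasible region is unbounded (it extends along (1, 0), (4, 1)), but P strictly increases along every unbounded feasible direction, so there is no improving ray and the minimum is attained at a vertex.

The minimum is at (0, 13/4). Substituting into each constraint, equality holds for C3 and C6; the remaining constraints have slack.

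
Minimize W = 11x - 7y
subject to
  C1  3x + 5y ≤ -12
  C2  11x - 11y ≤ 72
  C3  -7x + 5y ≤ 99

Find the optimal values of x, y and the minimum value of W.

x = -1449/22, y = -1593/22, minimum W = -2394/11

Extreme points and W = 11x - 7y:
  (57/22, -87/22) → W = 618/11
  (-111/10, 213/50) → W = -3798/25
  (-1449/22, -1593/22) → W = -2394/11

At the optimal vertex, 11x - 11y = 72 and -7x + 5y = 99.
Solving simultaneously gives x = -1449/22, y = -1593/22.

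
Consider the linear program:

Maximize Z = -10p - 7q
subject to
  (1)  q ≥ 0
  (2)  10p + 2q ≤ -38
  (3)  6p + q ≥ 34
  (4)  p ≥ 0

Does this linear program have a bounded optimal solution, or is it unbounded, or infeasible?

The boundaries q = 0 and 6p + q = 34 meet at (17/3, 0), but that point violates 10p + 2q ≤ -38. Every candidate vertex is excluded by some other constraint, so the feasible region is empty.

infeasible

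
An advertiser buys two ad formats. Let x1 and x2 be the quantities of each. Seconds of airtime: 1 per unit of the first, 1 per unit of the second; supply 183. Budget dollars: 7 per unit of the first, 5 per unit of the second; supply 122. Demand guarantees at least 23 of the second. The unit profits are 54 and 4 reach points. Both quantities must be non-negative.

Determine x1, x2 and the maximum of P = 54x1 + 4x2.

x1 = 1, x2 = 23, maximum P = 146

Corner points and P = 54x1 + 4x2:
  (0, 122/5) → P = 488/5
  (0, 23) → P = 92
  (1, 23) → P = 146

The optimum lies where 7x1 + 5x2 = 122 and x2 = 23.
Solving simultaneously gives x1 = 1, x2 = 23.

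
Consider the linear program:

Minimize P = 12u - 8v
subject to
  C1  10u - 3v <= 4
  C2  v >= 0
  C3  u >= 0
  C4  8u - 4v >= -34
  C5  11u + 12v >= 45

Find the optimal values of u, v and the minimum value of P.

u = 59/8, v = 93/4, minimum P = -195/2

Corner points and P = 12u - 8v:
  (59/8, 93/4) → P = -195/2
  (61/51, 406/153) → P = -1052/153
  (0, 17/2) → P = -68
  (0, 15/4) → P = -30

The binding constraints are 10u - 3v = 4 and 8u - 4v = -34.
Solving simultaneously gives u = 59/8, v = 93/4.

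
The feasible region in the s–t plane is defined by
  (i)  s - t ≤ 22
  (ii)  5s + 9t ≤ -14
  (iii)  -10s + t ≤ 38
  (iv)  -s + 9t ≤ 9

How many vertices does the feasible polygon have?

The feasible vertices (each the meet of two boundaries and inside every other half-plane) are:
  (92/7, -62/7)
  (-20/3, -86/3)
  (-356/95, 10/19)

3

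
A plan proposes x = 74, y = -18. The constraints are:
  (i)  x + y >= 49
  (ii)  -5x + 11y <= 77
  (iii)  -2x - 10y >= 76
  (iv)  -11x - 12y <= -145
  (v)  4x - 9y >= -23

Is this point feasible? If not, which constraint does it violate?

Constraint (iii): -2x - 10y = 32, which is not ≥ 76. All other constraints are satisfied.

not feasible — violates (iii)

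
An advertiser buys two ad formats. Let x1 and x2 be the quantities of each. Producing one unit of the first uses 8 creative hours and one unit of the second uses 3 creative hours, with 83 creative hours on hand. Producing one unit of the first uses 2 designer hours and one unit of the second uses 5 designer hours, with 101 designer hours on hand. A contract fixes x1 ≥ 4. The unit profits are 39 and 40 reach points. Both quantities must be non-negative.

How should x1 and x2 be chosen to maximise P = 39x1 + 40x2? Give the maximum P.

x1 = 4, x2 = 17, maximum P = 836

Corner points and P = 39x1 + 40x2:
  (83/8, 0) → P = 3237/8
  (4, 0) → P = 156
  (4, 17) → P = 836

The binding constraints are 8x1 + 3x2 = 83 and x1 = 4.
Solving simultaneously gives x1 = 4, x2 = 17.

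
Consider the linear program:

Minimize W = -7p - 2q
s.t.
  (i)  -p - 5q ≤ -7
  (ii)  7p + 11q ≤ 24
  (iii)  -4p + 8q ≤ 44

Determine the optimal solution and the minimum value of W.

p = 43/24, q = 25/24, minimum W = -117/8

Vertices and W = -7p - 2q:
  (43/24, 25/24) → W = -117/8
  (-41/7, 18/7) → W = 251/7
  (-73/25, 101/25) → W = 309/25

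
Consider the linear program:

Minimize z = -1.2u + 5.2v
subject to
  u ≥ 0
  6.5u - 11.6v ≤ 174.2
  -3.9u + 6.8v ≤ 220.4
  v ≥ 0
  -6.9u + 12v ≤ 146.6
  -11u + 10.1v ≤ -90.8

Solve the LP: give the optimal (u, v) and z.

Feasible corners and z = -1.2u + 5.2v:
  (134/5, 0) → z = -804/25
  (41198/3, 15817/2) → z = 24645
  (454/55, 0) → z = -2724/275
  (257026/6231, 223912/6231) → z = 4279556/31155
The feasible region is unbounded (it extends along (116, 65), (68, 39)), but z strictly increases along every unbounded feasible direction, so there is no improving ray and the minimum is attained at a vertex.

u = 26.8, v = 0, minimum z = -32.16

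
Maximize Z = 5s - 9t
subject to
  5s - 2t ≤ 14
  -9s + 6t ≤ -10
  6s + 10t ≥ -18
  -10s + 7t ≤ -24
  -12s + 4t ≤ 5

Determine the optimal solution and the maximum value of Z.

Corner points and Z = 5s - 9t:
  (52/31, -87/31) → Z = 1043/31
  (10/3, 4/3) → Z = 14/3
  (57/71, -162/71) → Z = 1743/71

The binding constraints are 5s - 2t = 14 and 6s + 10t = -18.
Solving simultaneously gives s = 52/31, t = -87/31.

s = 52/31, t = -87/31, maximum Z = 1043/31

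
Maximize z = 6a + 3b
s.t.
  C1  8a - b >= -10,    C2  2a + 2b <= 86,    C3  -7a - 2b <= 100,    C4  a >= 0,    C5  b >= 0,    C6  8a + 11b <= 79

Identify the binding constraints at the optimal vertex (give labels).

C5 and C6

Extreme points and z = 6a + 3b:
  (0, 0) → z = 0
  (0, 79/11) → z = 237/11
  (79/8, 0) → z = 237/4

The maximum is at (79/8, 0). Substituting into each constraint, equality holds for C5 and C6; the remaining constraints have slack.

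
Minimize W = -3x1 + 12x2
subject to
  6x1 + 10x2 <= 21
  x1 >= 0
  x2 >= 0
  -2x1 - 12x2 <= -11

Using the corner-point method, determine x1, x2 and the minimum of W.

Corner points and W = -3x1 + 12x2:
  (0, 21/10) → W = 126/5
  (71/26, 6/13) → W = -69/26
  (0, 11/12) → W = 11

At the optimal vertex, 6x1 + 10x2 = 21 and -2x1 - 12x2 = -11.
Solving simultaneously gives x1 = 71/26, x2 = 6/13.

x1 = 71/26, x2 = 6/13, minimum W = -69/26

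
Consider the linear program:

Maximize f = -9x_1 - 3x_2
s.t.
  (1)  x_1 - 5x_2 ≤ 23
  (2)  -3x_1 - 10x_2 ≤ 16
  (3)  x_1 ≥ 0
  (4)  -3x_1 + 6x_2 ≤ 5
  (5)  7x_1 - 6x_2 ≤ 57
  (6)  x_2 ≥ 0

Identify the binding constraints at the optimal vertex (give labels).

Feasible corners and f = -9x_1 - 3x_2:
  (0, 5/6) → f = -5/2
  (0, 0) → f = 0
  (31/2, 103/12) → f = -661/4
  (57/7, 0) → f = -513/7

The maximum is at (0, 0). Substituting into each constraint, equality holds for (3) and (6); the remaining constraints have slack.

(3) and (6)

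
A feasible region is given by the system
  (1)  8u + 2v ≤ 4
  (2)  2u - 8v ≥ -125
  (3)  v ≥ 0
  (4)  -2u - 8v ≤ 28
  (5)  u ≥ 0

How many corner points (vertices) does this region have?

Intersecting each pair of boundary lines and keeping only the points that satisfy every inequality leaves:
  (1/2, 0)
  (0, 2)
  (0, 0)

3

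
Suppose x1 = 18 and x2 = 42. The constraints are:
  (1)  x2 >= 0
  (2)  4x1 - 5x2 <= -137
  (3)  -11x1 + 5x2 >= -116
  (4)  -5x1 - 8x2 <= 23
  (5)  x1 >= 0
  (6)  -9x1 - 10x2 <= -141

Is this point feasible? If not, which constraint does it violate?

(1): 42 ≥ 0 ✓
(2): -138 ≤ -137 ✓
(3): 12 ≥ -116 ✓
(4): -426 ≤ 23 ✓
(5): 18 ≥ 0 ✓
(6): -582 ≤ -141 ✓

feasible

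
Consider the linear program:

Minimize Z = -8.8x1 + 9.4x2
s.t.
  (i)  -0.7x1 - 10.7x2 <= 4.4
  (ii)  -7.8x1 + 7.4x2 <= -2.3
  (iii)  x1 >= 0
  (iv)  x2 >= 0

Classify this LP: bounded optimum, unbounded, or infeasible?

unbounded

From the feasible point (23/78, 0), moving in the direction (1, 0) keeps every constraint satisfied while Z decreases without bound.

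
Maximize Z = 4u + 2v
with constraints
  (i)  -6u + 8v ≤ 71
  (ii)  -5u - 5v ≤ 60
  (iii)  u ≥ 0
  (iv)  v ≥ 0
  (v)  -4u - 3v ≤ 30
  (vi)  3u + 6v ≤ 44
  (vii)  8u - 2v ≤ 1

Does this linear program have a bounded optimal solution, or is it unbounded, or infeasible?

bounded optimum

Feasible corners and Z = 4u + 2v:
  (0, 0) → Z = 0
  (0, 22/3) → Z = 44/3
  (1/8, 0) → Z = 1/2
  (47/27, 349/54) → Z = 179/9
The feasible region has finitely many vertices and no improving ray; the maximum is 179/9 at (47/27, 349/54).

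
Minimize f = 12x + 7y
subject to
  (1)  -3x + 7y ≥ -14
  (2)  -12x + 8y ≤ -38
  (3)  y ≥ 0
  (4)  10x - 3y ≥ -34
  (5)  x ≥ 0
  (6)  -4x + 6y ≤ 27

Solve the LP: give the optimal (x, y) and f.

x = 19/6, y = 0, minimum f = 38

The feasible region is unbounded (it extends along (7, 3), (3, 2)), but f strictly increases along every unbounded feasible direction, so there is no improving ray and the minimum is attained at a vertex.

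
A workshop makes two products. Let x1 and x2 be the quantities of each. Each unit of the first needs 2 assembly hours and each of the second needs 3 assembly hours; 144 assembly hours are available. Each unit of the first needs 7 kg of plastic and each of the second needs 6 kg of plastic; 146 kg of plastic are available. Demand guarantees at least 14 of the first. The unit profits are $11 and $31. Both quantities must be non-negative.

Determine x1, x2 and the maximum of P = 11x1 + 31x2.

Vertices and P = 11x1 + 31x2:
  (146/7, 0) → P = 1606/7
  (14, 0) → P = 154
  (14, 8) → P = 402

The binding constraints are 7x1 + 6x2 = 146 and x1 = 14.
Solving simultaneously gives x1 = 14, x2 = 8.

x1 = 14, x2 = 8, maximum P = 402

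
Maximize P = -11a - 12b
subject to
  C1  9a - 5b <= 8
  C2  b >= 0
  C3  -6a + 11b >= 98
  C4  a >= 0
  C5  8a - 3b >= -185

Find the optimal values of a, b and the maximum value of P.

Extreme points and P = -11a - 12b:
  (578/69, 310/23) → P = -17518/69
  (0, 98/11) → P = -1176/11
  (0, 185/3) → P = -740
The feasible region is unbounded (it extends along (3, 8), (5, 9)), but P strictly decreases along every unbounded feasible direction, so there is no improving ray and the maximum is attained at a vertex.

At the optimal vertex, -6a + 11b = 98 and a = 0.
Solving simultaneously gives a = 0, b = 98/11.

a = 0, b = 98/11, maximum P = -1176/11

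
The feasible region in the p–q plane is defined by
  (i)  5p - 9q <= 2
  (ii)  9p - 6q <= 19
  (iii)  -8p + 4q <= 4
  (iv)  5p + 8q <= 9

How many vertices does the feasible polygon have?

3

The feasible vertices (each the meet of two boundaries and inside every other half-plane) are:
  (-11/13, -9/13)
  (97/85, 7/17)
  (1/21, 23/21)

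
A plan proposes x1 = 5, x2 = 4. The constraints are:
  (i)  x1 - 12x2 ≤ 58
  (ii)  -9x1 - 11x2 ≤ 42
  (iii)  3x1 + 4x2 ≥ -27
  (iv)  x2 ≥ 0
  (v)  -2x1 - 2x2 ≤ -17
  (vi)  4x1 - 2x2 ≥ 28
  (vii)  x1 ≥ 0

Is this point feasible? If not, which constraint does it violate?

Constraint (vi): 4x1 - 2x2 = 12, which is not ≥ 28. All other constraints are satisfied.

not feasible — violates (vi)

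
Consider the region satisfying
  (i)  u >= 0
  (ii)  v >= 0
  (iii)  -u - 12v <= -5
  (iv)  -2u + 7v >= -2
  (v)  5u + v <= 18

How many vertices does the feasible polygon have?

The feasible vertices (each the meet of two boundaries and inside every other half-plane) are:
  (0, 5/12)
  (0, 18)
  (59/31, 8/31)
  (128/37, 26/37)

4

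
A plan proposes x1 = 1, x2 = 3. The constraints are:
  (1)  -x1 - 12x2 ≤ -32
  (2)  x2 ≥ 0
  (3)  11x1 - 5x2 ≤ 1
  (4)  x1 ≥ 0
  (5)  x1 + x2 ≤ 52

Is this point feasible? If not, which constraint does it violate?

feasible

(1): -37 ≤ -32 ✓
(2): 3 ≥ 0 ✓
(3): -4 ≤ 1 ✓
(4): 1 ≥ 0 ✓
(5): 4 ≤ 52 ✓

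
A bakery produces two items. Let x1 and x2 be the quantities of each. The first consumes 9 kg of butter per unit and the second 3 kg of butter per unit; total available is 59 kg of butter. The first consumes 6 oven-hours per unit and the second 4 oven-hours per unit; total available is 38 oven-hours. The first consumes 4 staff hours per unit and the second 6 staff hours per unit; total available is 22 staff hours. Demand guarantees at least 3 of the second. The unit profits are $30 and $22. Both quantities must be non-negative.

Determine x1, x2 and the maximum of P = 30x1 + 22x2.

x1 = 1, x2 = 3, maximum P = 96

Feasible corners and P = 30x1 + 22x2:
  (0, 11/3) → P = 242/3
  (0, 3) → P = 66
  (1, 3) → P = 96

At the optimal vertex, 4x1 + 6x2 = 22 and x2 = 3.
Solving simultaneously gives x1 = 1, x2 = 3.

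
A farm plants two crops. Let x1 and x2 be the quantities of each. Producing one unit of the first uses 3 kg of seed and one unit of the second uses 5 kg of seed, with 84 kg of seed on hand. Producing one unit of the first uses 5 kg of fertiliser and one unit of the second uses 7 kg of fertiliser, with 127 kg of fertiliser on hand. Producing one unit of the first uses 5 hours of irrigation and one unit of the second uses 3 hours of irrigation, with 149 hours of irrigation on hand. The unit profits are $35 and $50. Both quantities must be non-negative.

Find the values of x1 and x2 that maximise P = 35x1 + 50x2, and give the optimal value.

x1 = 47/4, x2 = 39/4, maximum P = 3595/4

Vertices and P = 35x1 + 50x2:
  (0, 0) → P = 0
  (0, 84/5) → P = 840
  (127/5, 0) → P = 889
  (47/4, 39/4) → P = 3595/4

At the optimal vertex, 3x1 + 5x2 = 84 and 5x1 + 7x2 = 127.
Solving simultaneously gives x1 = 47/4, x2 = 39/4.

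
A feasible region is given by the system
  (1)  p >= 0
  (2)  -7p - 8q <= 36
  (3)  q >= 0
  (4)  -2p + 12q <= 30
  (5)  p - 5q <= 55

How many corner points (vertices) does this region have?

4

Pairwise boundary intersections that survive every other constraint:
  (0, 0)
  (0, 5/2)
  (55, 0)
  (405, 70)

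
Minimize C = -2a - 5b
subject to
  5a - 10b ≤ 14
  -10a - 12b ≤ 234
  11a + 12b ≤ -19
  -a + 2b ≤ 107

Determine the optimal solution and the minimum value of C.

Vertices and C = -2a - 5b:
  (-543/40, -131/16) → C = 5447/80
  (-11/85, -249/170) → C = 1289/170
  (-219/4, 209/8) → C = -169/8
  (-661/17, 579/17) → C = -1573/17

a = -661/17, b = 579/17, minimum C = -1573/17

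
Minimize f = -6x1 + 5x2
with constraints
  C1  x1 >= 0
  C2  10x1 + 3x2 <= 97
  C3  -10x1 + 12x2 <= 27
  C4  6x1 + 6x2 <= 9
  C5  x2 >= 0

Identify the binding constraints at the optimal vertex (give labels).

Extreme points and f = -6x1 + 5x2:
  (0, 3/2) → f = 15/2
  (0, 0) → f = 0
  (3/2, 0) → f = -9

The minimum is at (3/2, 0). Substituting into each constraint, equality holds for C4 and C5; the remaining constraints have slack.

C4 and C5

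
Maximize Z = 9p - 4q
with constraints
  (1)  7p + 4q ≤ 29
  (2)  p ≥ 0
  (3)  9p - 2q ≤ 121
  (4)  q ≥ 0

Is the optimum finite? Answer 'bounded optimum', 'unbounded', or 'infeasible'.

bounded optimum

Feasible corners and Z = 9p - 4q:
  (0, 29/4) → Z = -29
  (29/7, 0) → Z = 261/7
  (0, 0) → Z = 0
The feasible region has finitely many vertices and no improving ray; the maximum is 261/7 at (29/7, 0).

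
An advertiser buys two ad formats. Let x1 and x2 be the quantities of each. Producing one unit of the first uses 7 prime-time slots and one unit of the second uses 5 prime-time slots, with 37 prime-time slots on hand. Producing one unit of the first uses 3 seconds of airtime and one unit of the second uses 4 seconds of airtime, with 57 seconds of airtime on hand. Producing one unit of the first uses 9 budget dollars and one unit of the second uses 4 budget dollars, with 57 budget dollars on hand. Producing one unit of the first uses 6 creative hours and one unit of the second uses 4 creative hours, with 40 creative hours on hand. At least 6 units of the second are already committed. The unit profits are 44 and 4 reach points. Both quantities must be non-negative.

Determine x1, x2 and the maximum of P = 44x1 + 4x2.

x1 = 1, x2 = 6, maximum P = 68

Vertices and P = 44x1 + 4x2:
  (0, 37/5) → P = 148/5
  (0, 6) → P = 24
  (1, 6) → P = 68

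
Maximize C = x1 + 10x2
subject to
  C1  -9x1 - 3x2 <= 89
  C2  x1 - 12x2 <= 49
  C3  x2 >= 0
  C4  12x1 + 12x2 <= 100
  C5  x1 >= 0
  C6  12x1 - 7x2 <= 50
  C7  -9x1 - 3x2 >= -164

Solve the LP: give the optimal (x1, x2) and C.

Feasible corners and C = x1 + 10x2:
  (0, 0) → C = 0
  (25/6, 0) → C = 25/6
  (0, 25/3) → C = 250/3
  (325/57, 50/19) → C = 1825/57

The binding constraints are 12x1 + 12x2 = 100 and x1 = 0.
Solving simultaneously gives x1 = 0, x2 = 25/3.

x1 = 0, x2 = 25/3, maximum C = 250/3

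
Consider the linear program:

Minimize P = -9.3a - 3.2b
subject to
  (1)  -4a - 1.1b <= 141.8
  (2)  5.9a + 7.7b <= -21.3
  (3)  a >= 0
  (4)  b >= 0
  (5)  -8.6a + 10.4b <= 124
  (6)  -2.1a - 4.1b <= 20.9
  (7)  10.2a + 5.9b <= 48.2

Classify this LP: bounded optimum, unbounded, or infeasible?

infeasible

The boundaries 5.9a + 7.7b = -21.3 and a = 0 meet at (0, -213/77), but that point violates b ≥ 0. Every candidate vertex is excluded by some other constraint, so the feasible region is empty.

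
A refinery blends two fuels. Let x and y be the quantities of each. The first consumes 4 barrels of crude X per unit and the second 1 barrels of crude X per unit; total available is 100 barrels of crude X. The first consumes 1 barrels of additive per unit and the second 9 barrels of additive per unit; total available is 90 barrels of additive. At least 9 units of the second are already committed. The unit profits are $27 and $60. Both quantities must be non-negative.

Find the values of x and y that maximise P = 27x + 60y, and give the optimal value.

Vertices and P = 27x + 60y:
  (0, 10) → P = 600
  (0, 9) → P = 540
  (9, 9) → P = 783

The optimum lies where x + 9y = 90 and y = 9.
Solving simultaneously gives x = 9, y = 9.

x = 9, y = 9, maximum P = 783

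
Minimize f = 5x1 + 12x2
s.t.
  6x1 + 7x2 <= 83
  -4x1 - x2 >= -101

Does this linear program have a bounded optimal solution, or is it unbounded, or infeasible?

unbounded

From the feasible point (312/11, -137/11), moving in the direction (1, -4) keeps every constraint satisfied while f decreases without bound.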